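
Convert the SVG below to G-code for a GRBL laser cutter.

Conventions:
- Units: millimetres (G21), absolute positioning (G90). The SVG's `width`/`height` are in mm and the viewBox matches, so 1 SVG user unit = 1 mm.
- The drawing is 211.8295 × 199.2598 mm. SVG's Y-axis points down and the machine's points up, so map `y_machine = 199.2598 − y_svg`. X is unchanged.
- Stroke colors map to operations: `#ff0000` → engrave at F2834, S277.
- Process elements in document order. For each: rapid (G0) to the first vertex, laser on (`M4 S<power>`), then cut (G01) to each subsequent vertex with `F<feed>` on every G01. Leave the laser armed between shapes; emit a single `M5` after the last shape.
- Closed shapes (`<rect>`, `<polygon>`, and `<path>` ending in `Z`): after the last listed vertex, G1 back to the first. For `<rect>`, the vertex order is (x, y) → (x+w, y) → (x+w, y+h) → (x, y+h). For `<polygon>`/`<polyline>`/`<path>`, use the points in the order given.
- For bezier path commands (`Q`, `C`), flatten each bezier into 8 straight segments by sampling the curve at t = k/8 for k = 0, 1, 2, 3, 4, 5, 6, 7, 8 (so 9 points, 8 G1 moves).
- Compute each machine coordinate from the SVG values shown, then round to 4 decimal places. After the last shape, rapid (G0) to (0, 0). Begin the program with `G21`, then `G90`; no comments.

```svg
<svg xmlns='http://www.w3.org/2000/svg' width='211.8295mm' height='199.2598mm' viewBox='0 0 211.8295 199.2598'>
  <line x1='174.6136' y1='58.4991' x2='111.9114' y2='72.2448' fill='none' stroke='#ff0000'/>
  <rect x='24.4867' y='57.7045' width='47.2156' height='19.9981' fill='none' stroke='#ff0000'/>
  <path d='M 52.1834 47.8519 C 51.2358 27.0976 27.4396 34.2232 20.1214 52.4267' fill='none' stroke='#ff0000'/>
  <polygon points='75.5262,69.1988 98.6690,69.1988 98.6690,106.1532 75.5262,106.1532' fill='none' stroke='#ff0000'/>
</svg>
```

G21
G90
G0 X174.6136 Y140.7607
M4 S277
G01 X111.9114 Y127.0150 F2834
G0 X24.4867 Y141.5553
M4 S277
G01 X71.7023 Y141.5553 F2834
G01 X71.7023 Y121.5572 F2834
G01 X24.4867 Y121.5572 F2834
G01 X24.4867 Y141.5553 F2834
G0 X52.1834 Y151.4079
M4 S277
G01 X50.8338 Y157.9167 F2834
G01 X47.8031 Y162.0087 F2834
G01 X43.5520 Y163.8807 F2834
G01 X38.5414 Y163.7297 F2834
G01 X33.2322 Y161.7525 F2834
G01 X28.0852 Y158.1461 F2834
G01 X23.5613 Y153.1073 F2834
G01 X20.1214 Y146.8331 F2834
G0 X75.5262 Y130.0610
M4 S277
G01 X98.6690 Y130.0610 F2834
G01 X98.6690 Y93.1066 F2834
G01 X75.5262 Y93.1066 F2834
G01 X75.5262 Y130.0610 F2834
M5
G0 X0.0000 Y0.0000

Since the viewBox matches the mm dimensions, user units are millimetres directly. The only transform is the Y-flip y_m = 199.2598 − y_svg.

Shape 1 is a line segment drawn with `<line>`. Its stroke #ff0000 means engrave at S277, F2834. After flipping Y the toolpath is (174.6136,140.7607) → (111.9114,127.0150).

Shape 2 is a rectangle drawn with `<rect>`. Its stroke #ff0000 means engrave at S277, F2834. After flipping Y the toolpath is (24.4867,141.5553) → (71.7023,141.5553) → (71.7023,121.5572) → (24.4867,121.5572) → (24.4867,141.5553), returning to the start.

Shape 3 is a cubic bezier drawn with `<path>`. Its stroke #ff0000 means engrave at S277, F2834. After flipping Y the toolpath is (52.1834,151.4079) → (50.8338,157.9167) → (47.8031,162.0087) → (43.5520,163.8807) → (38.5414,163.7297) → (33.2322,161.7525) → (28.0852,158.1461) → (23.5613,153.1073) → (20.1214,146.8331).

Shape 4 is a rectangle drawn with `<polygon>`. Its stroke #ff0000 means engrave at S277, F2834. After flipping Y the toolpath is (75.5262,130.0610) → (98.6690,130.0610) → (98.6690,93.1066) → (75.5262,93.1066) → (75.5262,130.0610), returning to the start.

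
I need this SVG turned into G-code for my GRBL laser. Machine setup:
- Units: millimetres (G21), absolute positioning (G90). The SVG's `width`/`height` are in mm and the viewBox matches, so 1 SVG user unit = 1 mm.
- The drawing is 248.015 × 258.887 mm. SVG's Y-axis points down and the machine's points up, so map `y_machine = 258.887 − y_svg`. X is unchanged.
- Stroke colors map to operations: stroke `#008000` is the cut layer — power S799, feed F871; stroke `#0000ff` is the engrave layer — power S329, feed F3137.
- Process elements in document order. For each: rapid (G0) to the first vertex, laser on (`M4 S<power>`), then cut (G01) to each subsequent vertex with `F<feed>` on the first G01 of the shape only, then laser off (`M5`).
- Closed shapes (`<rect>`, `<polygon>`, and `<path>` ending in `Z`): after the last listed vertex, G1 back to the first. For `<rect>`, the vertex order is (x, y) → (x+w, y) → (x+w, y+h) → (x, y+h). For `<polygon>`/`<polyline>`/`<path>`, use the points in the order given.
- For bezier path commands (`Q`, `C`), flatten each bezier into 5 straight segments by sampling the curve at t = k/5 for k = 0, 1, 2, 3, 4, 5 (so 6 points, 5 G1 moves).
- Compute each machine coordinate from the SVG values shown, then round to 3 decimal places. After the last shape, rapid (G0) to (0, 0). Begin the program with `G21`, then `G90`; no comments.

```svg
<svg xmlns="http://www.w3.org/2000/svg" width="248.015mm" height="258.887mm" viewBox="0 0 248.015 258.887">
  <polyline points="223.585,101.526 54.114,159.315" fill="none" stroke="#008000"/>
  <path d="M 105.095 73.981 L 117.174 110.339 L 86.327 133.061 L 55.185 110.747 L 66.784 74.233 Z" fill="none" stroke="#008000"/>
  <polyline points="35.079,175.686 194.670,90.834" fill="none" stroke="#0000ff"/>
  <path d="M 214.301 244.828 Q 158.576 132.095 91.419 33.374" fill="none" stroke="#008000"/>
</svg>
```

G21
G90
G0 X223.585 Y157.361
M4 S799
G01 X54.114 Y99.572 F871
M5
G0 X105.095 Y184.906
M4 S799
G01 X117.174 Y148.548 F871
G01 X86.327 Y125.826
G01 X55.185 Y148.140
G01 X66.784 Y184.654
G01 X105.095 Y184.906
M5
G0 X35.079 Y83.201
M4 S329
G01 X194.670 Y168.053 F3137
M5
G0 X214.301 Y14.059
M4 S799
G01 X191.554 Y58.592 F871
G01 X167.892 Y102.003
G01 X143.315 Y144.294
G01 X117.825 Y185.464
G01 X91.419 Y225.513
M5
G0 X0.000 Y0.000

viewBox `0 0 248.015 258.887` with mm width/height → 1 unit = 1 mm. Flip: y_m = 258.887 − y_svg.

**Shape 1** — `<polyline>` line segment, stroke `#008000` → cut (S799, F871). Machine vertices: (223.585,157.361) → (54.114,99.572). Open path.

**Shape 2** — `<path>` regular polygon, stroke `#008000` → cut (S799, F871). Machine vertices: (105.095,184.906) → (117.174,148.548) → (86.327,125.826) → (55.185,148.140) → (66.784,184.654) → (105.095,184.906). Closed: final G1 returns to the first vertex.

**Shape 3** — `<polyline>` line segment, stroke `#0000ff` → engrave (S329, F3137). Machine vertices: (35.079,83.201) → (194.670,168.053). Open path.

**Shape 4** — `<path>` quadratic bezier, stroke `#008000` → cut (S799, F871). Control points (SVG): P0=(214.301,244.828), P1=(158.576,132.095), P2=(91.419,33.374); sampled at t=k/5. Machine vertices: (214.301,14.059) → (191.554,58.592) → (167.892,102.003) → (143.315,144.294) → (117.825,185.464) → (91.419,225.513). Open path.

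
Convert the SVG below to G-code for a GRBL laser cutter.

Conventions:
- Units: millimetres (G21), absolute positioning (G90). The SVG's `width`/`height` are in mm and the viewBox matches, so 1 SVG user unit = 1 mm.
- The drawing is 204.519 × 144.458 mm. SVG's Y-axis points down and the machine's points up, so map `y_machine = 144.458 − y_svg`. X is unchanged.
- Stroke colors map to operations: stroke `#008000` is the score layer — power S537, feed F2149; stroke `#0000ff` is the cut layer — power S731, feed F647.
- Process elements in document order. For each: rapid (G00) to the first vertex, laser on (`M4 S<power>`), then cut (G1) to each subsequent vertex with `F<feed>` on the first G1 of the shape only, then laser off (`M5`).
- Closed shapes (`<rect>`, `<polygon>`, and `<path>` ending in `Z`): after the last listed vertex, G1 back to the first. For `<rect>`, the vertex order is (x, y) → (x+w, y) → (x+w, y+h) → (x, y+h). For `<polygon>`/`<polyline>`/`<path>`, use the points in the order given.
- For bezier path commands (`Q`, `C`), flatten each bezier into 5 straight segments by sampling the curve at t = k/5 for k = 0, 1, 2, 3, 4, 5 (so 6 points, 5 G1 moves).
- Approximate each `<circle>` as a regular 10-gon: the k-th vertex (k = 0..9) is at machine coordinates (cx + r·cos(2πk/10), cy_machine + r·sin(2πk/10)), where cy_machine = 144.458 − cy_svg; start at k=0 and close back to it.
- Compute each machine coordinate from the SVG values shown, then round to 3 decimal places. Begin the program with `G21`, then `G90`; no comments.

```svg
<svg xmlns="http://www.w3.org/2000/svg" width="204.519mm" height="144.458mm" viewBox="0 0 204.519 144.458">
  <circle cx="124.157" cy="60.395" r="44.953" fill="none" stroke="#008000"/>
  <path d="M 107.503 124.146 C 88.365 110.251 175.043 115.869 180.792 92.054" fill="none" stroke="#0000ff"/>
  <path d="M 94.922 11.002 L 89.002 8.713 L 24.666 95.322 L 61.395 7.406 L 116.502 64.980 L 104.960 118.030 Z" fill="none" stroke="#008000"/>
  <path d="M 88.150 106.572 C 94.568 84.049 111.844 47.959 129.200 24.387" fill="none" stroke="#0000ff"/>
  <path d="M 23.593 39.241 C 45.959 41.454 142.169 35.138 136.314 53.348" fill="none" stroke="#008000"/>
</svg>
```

Since the viewBox matches the mm dimensions, user units are millimetres directly. The only transform is the Y-flip y_m = 144.458 − y_svg.

Shape 1 is a circle drawn with `<circle>`. Its stroke #008000 means score at S537, F2149. After flipping Y the toolpath is (169.110,84.063) → (160.525,110.486) → (138.048,126.816) → (110.266,126.816) → (87.789,110.486) → (79.204,84.063) → (87.789,57.640) → (110.266,41.310) → (138.048,41.310) → (160.525,57.640) → (169.110,84.063), returning to the start.

Shape 2 is a cubic bezier drawn with `<path>`. Its stroke #0000ff means cut at S731, F647. After flipping Y the toolpath is (107.503,20.312) → (107.224,26.699) → (123.377,30.752) → (146.999,34.821) → (169.125,41.255) → (180.792,52.404).

Shape 3 is a closed polygon drawn with `<path>`. Its stroke #008000 means score at S537, F2149. After flipping Y the toolpath is (94.922,133.456) → (89.002,135.745) → (24.666,49.136) → (61.395,137.052) → (116.502,79.478) → (104.960,26.428) → (94.922,133.456), returning to the start.

Shape 4 is a cubic bezier drawn with `<path>`. Its stroke #0000ff means cut at S731, F647. After flipping Y the toolpath is (88.150,37.886) → (93.218,52.819) → (100.374,69.756) → (109.101,87.445) → (118.882,104.634) → (129.200,120.071).

Shape 5 is a cubic bezier drawn with `<path>`. Its stroke #008000 means score at S537, F2149. After flipping Y the toolpath is (23.593,105.217) → (44.467,104.648) → (74.619,104.540) → (105.607,103.305) → (128.986,99.357) → (136.314,91.110).

G21
G90
G00 X169.110 Y84.063
M4 S537
G1 X160.525 Y110.486 F2149
G1 X138.048 Y126.816
G1 X110.266 Y126.816
G1 X87.789 Y110.486
G1 X79.204 Y84.063
G1 X87.789 Y57.640
G1 X110.266 Y41.310
G1 X138.048 Y41.310
G1 X160.525 Y57.640
G1 X169.110 Y84.063
M5
G00 X107.503 Y20.312
M4 S731
G1 X107.224 Y26.699 F647
G1 X123.377 Y30.752
G1 X146.999 Y34.821
G1 X169.125 Y41.255
G1 X180.792 Y52.404
M5
G00 X94.922 Y133.456
M4 S537
G1 X89.002 Y135.745 F2149
G1 X24.666 Y49.136
G1 X61.395 Y137.052
G1 X116.502 Y79.478
G1 X104.960 Y26.428
G1 X94.922 Y133.456
M5
G00 X88.150 Y37.886
M4 S731
G1 X93.218 Y52.819 F647
G1 X100.374 Y69.756
G1 X109.101 Y87.445
G1 X118.882 Y104.634
G1 X129.200 Y120.071
M5
G00 X23.593 Y105.217
M4 S537
G1 X44.467 Y104.648 F2149
G1 X74.619 Y104.540
G1 X105.607 Y103.305
G1 X128.986 Y99.357
G1 X136.314 Y91.110
M5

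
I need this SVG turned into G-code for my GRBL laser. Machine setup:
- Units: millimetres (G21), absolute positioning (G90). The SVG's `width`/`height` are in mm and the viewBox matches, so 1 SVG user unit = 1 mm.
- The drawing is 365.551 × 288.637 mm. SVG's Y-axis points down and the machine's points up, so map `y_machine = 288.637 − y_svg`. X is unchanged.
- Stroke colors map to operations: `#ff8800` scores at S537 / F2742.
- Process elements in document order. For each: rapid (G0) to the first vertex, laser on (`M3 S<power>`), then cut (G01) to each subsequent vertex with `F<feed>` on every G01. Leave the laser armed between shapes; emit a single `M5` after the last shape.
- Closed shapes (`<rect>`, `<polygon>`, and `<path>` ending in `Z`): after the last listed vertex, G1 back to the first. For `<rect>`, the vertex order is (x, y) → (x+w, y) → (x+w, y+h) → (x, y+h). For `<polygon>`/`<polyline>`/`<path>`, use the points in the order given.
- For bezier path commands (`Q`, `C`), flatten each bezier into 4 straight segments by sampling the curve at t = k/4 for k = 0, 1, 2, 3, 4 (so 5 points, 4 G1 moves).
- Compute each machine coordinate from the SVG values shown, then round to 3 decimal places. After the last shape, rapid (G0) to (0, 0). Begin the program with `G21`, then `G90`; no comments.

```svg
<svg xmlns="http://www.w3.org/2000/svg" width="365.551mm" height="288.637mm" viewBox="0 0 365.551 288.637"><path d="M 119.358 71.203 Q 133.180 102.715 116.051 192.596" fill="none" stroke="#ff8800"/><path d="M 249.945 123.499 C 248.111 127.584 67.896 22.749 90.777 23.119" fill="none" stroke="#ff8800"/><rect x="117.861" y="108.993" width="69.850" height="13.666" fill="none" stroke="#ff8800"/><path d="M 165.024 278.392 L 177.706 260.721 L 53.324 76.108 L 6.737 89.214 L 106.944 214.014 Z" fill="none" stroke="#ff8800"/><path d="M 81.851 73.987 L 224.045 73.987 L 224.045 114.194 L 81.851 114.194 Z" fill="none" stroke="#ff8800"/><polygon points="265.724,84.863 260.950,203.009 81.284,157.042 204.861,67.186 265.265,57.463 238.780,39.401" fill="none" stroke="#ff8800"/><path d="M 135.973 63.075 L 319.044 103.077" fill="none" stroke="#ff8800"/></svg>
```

viewBox `0 0 365.551 288.637` with mm width/height → 1 unit = 1 mm. Flip: y_m = 288.637 − y_svg.

**Shape 1** — `<path>` quadratic bezier, stroke `#ff8800` → score (S537, F2742). Control points (SVG): P0=(119.358,71.203), P1=(133.180,102.715), P2=(116.051,192.596); sampled at t=k/4. Machine vertices: (119.358,217.434) → (124.335,198.030) → (125.442,171.330) → (122.681,137.333) → (116.051,96.041). Open path.

**Shape 2** — `<path>` cubic bezier, stroke `#ff8800` → score (S537, F2742). Control points (SVG): P0=(249.945,123.499), P1=(248.111,127.584), P2=(67.896,22.749), P3=(90.777,23.119); sampled at t=k/4. Machine vertices: (249.945,165.138) → (221.084,179.151) → (161.093,213.935) → (105.736,249.415) → (90.777,265.518). Open path.

**Shape 3** — `<rect>` rectangle, stroke `#ff8800` → score (S537, F2742). Machine vertices: (117.861,179.644) → (187.711,179.644) → (187.711,165.978) → (117.861,165.978) → (117.861,179.644). Closed: final G1 returns to the first vertex.

**Shape 4** — `<path>` closed polygon, stroke `#ff8800` → score (S537, F2742). Machine vertices: (165.024,10.245) → (177.706,27.916) → (53.324,212.529) → (6.737,199.423) → (106.944,74.623) → (165.024,10.245). Closed: final G1 returns to the first vertex.

**Shape 5** — `<path>` rectangle, stroke `#ff8800` → score (S537, F2742). Machine vertices: (81.851,214.650) → (224.045,214.650) → (224.045,174.443) → (81.851,174.443) → (81.851,214.650). Closed: final G1 returns to the first vertex.

**Shape 6** — `<polygon>` closed polygon, stroke `#ff8800` → score (S537, F2742). Machine vertices: (265.724,203.774) → (260.950,85.628) → (81.284,131.595) → (204.861,221.451) → (265.265,231.174) → (238.780,249.236) → (265.724,203.774). Closed: final G1 returns to the first vertex.

**Shape 7** — `<path>` line segment, stroke `#ff8800` → score (S537, F2742). Machine vertices: (135.973,225.562) → (319.044,185.560). Open path.

G21
G90
G0 X119.358 Y217.434
M3 S537
G01 X124.335 Y198.030 F2742
G01 X125.442 Y171.330 F2742
G01 X122.681 Y137.333 F2742
G01 X116.051 Y96.041 F2742
G0 X249.945 Y165.138
M3 S537
G01 X221.084 Y179.151 F2742
G01 X161.093 Y213.935 F2742
G01 X105.736 Y249.415 F2742
G01 X90.777 Y265.518 F2742
G0 X117.861 Y179.644
M3 S537
G01 X187.711 Y179.644 F2742
G01 X187.711 Y165.978 F2742
G01 X117.861 Y165.978 F2742
G01 X117.861 Y179.644 F2742
G0 X165.024 Y10.245
M3 S537
G01 X177.706 Y27.916 F2742
G01 X53.324 Y212.529 F2742
G01 X6.737 Y199.423 F2742
G01 X106.944 Y74.623 F2742
G01 X165.024 Y10.245 F2742
G0 X81.851 Y214.650
M3 S537
G01 X224.045 Y214.650 F2742
G01 X224.045 Y174.443 F2742
G01 X81.851 Y174.443 F2742
G01 X81.851 Y214.650 F2742
G0 X265.724 Y203.774
M3 S537
G01 X260.950 Y85.628 F2742
G01 X81.284 Y131.595 F2742
G01 X204.861 Y221.451 F2742
G01 X265.265 Y231.174 F2742
G01 X238.780 Y249.236 F2742
G01 X265.724 Y203.774 F2742
G0 X135.973 Y225.562
M3 S537
G01 X319.044 Y185.560 F2742
M5
G0 X0.000 Y0.000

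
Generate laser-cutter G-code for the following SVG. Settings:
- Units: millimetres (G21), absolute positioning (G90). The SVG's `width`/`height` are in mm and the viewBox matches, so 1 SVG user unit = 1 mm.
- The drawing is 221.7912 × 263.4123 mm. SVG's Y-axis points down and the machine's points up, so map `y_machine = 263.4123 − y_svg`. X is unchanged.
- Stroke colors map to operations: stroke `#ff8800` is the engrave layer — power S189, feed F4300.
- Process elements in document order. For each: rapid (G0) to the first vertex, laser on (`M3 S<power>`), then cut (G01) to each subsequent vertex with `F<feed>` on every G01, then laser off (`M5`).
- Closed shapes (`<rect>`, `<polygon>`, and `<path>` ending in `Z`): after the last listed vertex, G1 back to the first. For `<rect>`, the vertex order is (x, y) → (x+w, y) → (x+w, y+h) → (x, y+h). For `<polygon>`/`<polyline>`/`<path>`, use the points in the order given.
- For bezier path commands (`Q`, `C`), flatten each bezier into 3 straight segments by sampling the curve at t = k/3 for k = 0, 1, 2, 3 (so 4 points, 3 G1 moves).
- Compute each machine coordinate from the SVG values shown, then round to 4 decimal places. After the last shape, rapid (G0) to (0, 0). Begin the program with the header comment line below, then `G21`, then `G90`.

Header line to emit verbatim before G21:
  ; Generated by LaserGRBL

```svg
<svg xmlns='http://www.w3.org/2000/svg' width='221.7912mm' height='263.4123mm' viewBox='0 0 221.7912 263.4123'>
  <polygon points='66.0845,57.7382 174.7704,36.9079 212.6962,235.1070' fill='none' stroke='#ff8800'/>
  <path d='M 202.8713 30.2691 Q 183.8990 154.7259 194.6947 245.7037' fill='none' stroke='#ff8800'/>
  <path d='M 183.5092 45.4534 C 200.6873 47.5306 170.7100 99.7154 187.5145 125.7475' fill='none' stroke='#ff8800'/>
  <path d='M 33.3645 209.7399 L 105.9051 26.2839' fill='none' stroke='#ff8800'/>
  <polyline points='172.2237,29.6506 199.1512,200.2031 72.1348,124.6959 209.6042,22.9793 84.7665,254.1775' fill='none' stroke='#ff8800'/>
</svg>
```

; Generated by LaserGRBL
G21
G90
G0 X66.0845 Y205.6741
M3 S189
G01 X174.7704 Y226.5044 F4300
G01 X212.6962 Y28.3053 F4300
G01 X66.0845 Y205.6741 F4300
M5
G0 X202.8713 Y233.1432
M3 S189
G01 X193.5307 Y153.8919 F4300
G01 X190.8051 Y82.0804 F4300
G01 X194.6947 Y17.7086 F4300
M5
G0 X183.5092 Y217.9589
M3 S189
G01 X188.4480 Y202.0036 F4300
G01 X182.8248 Y169.5900 F4300
G01 X187.5145 Y137.6648 F4300
M5
G0 X33.3645 Y53.6724
M3 S189
G01 X105.9051 Y237.1284 F4300
M5
G0 X172.2237 Y233.7617
M3 S189
G01 X199.1512 Y63.2092 F4300
G01 X72.1348 Y138.7164 F4300
G01 X209.6042 Y240.4330 F4300
G01 X84.7665 Y9.2348 F4300
M5
G0 X0.0000 Y0.0000

viewBox `0 0 221.7912 263.4123` with mm width/height → 1 unit = 1 mm. Flip: y_m = 263.4123 − y_svg.

**Shape 1** — `<polygon>` closed polygon, stroke `#ff8800` → engrave (S189, F4300). Machine vertices: (66.0845,205.6741) → (174.7704,226.5044) → (212.6962,28.3053) → (66.0845,205.6741). Closed: final G1 returns to the first vertex.

**Shape 2** — `<path>` quadratic bezier, stroke `#ff8800` → engrave (S189, F4300). Control points (SVG): P0=(202.8713,30.2691), P1=(183.8990,154.7259), P2=(194.6947,245.7037); sampled at t=k/3. Machine vertices: (202.8713,233.1432) → (193.5307,153.8919) → (190.8051,82.0804) → (194.6947,17.7086). Open path.

**Shape 3** — `<path>` cubic bezier, stroke `#ff8800` → engrave (S189, F4300). Control points (SVG): P0=(183.5092,45.4534), P1=(200.6873,47.5306), P2=(170.7100,99.7154), P3=(187.5145,125.7475); sampled at t=k/3. Machine vertices: (183.5092,217.9589) → (188.4480,202.0036) → (182.8248,169.5900) → (187.5145,137.6648). Open path.

**Shape 4** — `<path>` line segment, stroke `#ff8800` → engrave (S189, F4300). Machine vertices: (33.3645,53.6724) → (105.9051,237.1284). Open path.

**Shape 5** — `<polyline>` open polyline, stroke `#ff8800` → engrave (S189, F4300). Machine vertices: (172.2237,233.7617) → (199.1512,63.2092) → (72.1348,138.7164) → (209.6042,240.4330) → (84.7665,9.2348). Open path.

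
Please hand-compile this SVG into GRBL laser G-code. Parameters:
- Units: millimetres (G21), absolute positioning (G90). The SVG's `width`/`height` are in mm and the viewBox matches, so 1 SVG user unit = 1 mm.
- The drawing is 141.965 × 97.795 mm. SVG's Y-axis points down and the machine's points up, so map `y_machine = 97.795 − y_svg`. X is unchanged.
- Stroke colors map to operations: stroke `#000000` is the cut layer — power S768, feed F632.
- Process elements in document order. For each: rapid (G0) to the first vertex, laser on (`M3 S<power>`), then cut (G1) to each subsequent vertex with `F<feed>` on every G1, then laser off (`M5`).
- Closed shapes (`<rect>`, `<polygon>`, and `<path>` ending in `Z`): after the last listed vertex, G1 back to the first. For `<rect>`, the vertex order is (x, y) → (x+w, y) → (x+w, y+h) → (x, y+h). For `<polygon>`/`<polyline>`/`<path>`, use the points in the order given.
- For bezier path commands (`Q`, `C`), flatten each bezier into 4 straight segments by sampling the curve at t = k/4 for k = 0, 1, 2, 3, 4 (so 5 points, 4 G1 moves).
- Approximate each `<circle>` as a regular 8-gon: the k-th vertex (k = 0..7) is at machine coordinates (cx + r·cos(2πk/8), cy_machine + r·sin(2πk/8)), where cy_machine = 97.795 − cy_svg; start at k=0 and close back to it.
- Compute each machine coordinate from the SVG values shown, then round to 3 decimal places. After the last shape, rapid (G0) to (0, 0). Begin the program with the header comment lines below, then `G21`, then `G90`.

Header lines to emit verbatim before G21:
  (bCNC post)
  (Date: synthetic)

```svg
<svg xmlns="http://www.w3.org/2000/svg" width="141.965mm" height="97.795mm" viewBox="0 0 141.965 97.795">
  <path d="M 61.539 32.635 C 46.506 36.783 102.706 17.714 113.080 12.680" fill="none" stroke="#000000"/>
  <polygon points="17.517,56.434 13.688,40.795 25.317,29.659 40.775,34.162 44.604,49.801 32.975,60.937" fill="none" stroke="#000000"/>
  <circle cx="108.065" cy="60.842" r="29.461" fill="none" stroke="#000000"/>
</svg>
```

Since the viewBox matches the mm dimensions, user units are millimetres directly. The only transform is the Y-flip y_m = 97.795 − y_svg.

Shape 1 is a cubic bezier drawn with `<path>`. Its stroke #000000 means cut at S768, F632. After flipping Y the toolpath is (61.539,65.160) → (61.791,65.820) → (77.782,71.694) → (98.536,79.290) → (113.080,85.115).

Shape 2 is a regular polygon drawn with `<polygon>`. Its stroke #000000 means cut at S768, F632. After flipping Y the toolpath is (17.517,41.361) → (13.688,57.000) → (25.317,68.136) → (40.775,63.633) → (44.604,47.994) → (32.975,36.858) → (17.517,41.361), returning to the start.

Shape 3 is a circle drawn with `<circle>`. Its stroke #000000 means cut at S768, F632. After flipping Y the toolpath is (137.526,36.953) → (128.897,57.785) → (108.065,66.414) → (87.233,57.785) → (78.604,36.953) → (87.233,16.121) → (108.065,7.492) → (128.897,16.121) → (137.526,36.953), returning to the start.

(bCNC post)
(Date: synthetic)
G21
G90
G0 X61.539 Y65.160
M3 S768
G1 X61.791 Y65.820 F632
G1 X77.782 Y71.694 F632
G1 X98.536 Y79.290 F632
G1 X113.080 Y85.115 F632
M5
G0 X17.517 Y41.361
M3 S768
G1 X13.688 Y57.000 F632
G1 X25.317 Y68.136 F632
G1 X40.775 Y63.633 F632
G1 X44.604 Y47.994 F632
G1 X32.975 Y36.858 F632
G1 X17.517 Y41.361 F632
M5
G0 X137.526 Y36.953
M3 S768
G1 X128.897 Y57.785 F632
G1 X108.065 Y66.414 F632
G1 X87.233 Y57.785 F632
G1 X78.604 Y36.953 F632
G1 X87.233 Y16.121 F632
G1 X108.065 Y7.492 F632
G1 X128.897 Y16.121 F632
G1 X137.526 Y36.953 F632
M5
G0 X0.000 Y0.000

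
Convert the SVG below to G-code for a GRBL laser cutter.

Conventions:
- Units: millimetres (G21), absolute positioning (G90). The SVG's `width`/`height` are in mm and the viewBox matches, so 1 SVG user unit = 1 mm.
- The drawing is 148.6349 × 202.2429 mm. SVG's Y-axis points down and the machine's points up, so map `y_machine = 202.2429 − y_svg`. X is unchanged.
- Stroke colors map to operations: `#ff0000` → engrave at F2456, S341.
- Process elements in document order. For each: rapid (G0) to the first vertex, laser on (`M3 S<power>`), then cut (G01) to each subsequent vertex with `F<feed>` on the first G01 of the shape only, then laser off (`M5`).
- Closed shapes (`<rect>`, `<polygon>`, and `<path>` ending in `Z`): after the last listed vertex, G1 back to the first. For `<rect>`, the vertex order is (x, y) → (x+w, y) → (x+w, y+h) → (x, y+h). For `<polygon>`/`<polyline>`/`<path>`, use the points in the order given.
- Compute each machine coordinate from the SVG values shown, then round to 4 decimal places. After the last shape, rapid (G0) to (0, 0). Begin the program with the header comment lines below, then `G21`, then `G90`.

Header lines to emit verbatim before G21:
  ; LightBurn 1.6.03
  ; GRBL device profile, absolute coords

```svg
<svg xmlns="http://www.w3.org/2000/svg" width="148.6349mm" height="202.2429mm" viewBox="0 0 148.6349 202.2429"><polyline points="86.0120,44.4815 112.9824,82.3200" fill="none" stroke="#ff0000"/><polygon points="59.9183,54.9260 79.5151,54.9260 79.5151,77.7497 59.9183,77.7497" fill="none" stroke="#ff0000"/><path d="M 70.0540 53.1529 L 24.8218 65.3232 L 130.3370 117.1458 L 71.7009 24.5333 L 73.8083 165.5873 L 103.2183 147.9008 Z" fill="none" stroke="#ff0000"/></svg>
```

; LightBurn 1.6.03
; GRBL device profile, absolute coords
G21
G90
G0 X86.0120 Y157.7614
M3 S341
G01 X112.9824 Y119.9229 F2456
M5
G0 X59.9183 Y147.3169
M3 S341
G01 X79.5151 Y147.3169 F2456
G01 X79.5151 Y124.4932
G01 X59.9183 Y124.4932
G01 X59.9183 Y147.3169
M5
G0 X70.0540 Y149.0900
M3 S341
G01 X24.8218 Y136.9197 F2456
G01 X130.3370 Y85.0971
G01 X71.7009 Y177.7096
G01 X73.8083 Y36.6556
G01 X103.2183 Y54.3421
G01 X70.0540 Y149.0900
M5
G0 X0.0000 Y0.0000

1 u = 1 mm; y_m = 202.2429 − y.

[1] `<polyline>` line segment, #ff0000→engrave S341 F2456: (86.0120,157.7614) → (112.9824,119.9229)

[2] `<polygon>` rectangle, #ff0000→engrave S341 F2456: (59.9183,147.3169) → (79.5151,147.3169) → (79.5151,124.4932) → (59.9183,124.4932) → (59.9183,147.3169) (closed)

[3] `<path>` closed polygon, #ff0000→engrave S341 F2456: (70.0540,149.0900) → (24.8218,136.9197) → (130.3370,85.0971) → (71.7009,177.7096) → (73.8083,36.6556) → (103.2183,54.3421) → (70.0540,149.0900) (closed)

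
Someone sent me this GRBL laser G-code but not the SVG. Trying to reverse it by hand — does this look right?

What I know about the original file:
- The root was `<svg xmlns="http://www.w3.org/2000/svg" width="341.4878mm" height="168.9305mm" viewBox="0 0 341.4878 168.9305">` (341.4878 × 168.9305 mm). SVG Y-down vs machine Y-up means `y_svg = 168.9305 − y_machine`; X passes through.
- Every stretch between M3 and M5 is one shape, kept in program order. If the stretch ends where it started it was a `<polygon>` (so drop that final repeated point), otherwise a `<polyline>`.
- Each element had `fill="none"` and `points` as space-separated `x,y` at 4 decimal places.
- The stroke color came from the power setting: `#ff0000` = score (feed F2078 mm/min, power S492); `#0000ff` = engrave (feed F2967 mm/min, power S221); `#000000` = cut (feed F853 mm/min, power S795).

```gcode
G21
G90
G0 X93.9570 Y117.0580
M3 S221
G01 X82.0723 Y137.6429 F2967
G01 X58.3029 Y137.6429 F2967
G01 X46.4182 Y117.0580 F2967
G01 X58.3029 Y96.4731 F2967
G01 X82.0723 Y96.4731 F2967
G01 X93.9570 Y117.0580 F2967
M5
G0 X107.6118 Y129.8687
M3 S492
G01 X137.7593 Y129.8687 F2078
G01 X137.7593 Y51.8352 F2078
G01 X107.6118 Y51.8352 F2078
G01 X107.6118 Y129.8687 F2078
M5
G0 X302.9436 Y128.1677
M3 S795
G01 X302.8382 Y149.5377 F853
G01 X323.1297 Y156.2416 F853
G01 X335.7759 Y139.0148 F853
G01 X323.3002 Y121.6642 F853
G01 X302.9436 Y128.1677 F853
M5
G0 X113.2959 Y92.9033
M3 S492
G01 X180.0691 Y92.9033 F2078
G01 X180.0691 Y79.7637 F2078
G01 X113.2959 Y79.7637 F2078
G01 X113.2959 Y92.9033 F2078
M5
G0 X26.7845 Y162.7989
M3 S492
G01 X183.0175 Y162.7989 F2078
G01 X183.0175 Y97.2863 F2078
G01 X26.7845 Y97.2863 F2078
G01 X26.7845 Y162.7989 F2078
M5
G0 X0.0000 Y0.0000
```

Each laser-on run becomes one SVG element. Flip Y back into SVG space with y_svg = 168.9305 − y_machine.

Run 1: power S221 maps to stroke `#0000ff` (engrave). The run returns to its start, so emit a `<polygon>` with points (Y-flipped): 93.9570,51.8725 82.0723,31.2876 58.3029,31.2876 46.4182,51.8725 58.3029,72.4574 82.0723,72.4574.

Run 2: S492 ⇒ score layer `#ff0000`. The run returns to its start, so emit a `<polygon>` with points (Y-flipped): 107.6118,39.0618 137.7593,39.0618 137.7593,117.0953 107.6118,117.0953.

Run 3: the run's S795 means `#000000` (cut). The run returns to its start, so emit a `<polygon>` with points (Y-flipped): 302.9436,40.7628 302.8382,19.3928 323.1297,12.6889 335.7759,29.9157 323.3002,47.2663.

Run 4: the run's S492 means `#ff0000` (score). The run returns to its start, so emit a `<polygon>` with points (Y-flipped): 113.2959,76.0272 180.0691,76.0272 180.0691,89.1668 113.2959,89.1668.

Run 5: S492 ⇒ score layer `#ff0000`. The run returns to its start, so emit a `<polygon>` with points (Y-flipped): 26.7845,6.1316 183.0175,6.1316 183.0175,71.6442 26.7845,71.6442.

<svg xmlns="http://www.w3.org/2000/svg" width="341.4878mm" height="168.9305mm" viewBox="0 0 341.4878 168.9305">
  <polygon points="93.9570,51.8725 82.0723,31.2876 58.3029,31.2876 46.4182,51.8725 58.3029,72.4574 82.0723,72.4574" fill="none" stroke="#0000ff"/>
  <polygon points="107.6118,39.0618 137.7593,39.0618 137.7593,117.0953 107.6118,117.0953" fill="none" stroke="#ff0000"/>
  <polygon points="302.9436,40.7628 302.8382,19.3928 323.1297,12.6889 335.7759,29.9157 323.3002,47.2663" fill="none" stroke="#000000"/>
  <polygon points="113.2959,76.0272 180.0691,76.0272 180.0691,89.1668 113.2959,89.1668" fill="none" stroke="#ff0000"/>
  <polygon points="26.7845,6.1316 183.0175,6.1316 183.0175,71.6442 26.7845,71.6442" fill="none" stroke="#ff0000"/>
</svg>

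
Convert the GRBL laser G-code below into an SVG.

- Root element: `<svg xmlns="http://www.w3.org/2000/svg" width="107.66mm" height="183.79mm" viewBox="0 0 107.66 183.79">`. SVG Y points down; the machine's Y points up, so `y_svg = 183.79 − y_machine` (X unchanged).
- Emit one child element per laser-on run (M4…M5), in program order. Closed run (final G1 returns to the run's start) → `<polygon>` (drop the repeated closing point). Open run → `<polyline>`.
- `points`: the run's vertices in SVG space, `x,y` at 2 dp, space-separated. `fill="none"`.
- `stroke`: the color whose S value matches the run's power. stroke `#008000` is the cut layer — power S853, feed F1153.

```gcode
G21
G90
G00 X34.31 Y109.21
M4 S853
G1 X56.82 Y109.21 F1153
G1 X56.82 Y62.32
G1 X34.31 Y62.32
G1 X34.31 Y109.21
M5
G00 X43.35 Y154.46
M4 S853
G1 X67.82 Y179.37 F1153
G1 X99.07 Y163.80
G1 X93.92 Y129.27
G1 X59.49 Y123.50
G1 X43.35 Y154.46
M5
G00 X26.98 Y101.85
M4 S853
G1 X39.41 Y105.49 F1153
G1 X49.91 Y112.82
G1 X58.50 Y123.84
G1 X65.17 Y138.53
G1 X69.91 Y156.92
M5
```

Machine Y-up, SVG Y-down with viewBox height 183.79, so y_svg = 183.79 − y_machine; X carries over. Every run uses S853, so all elements get stroke `#008000` (cut).

Run 1: The run returns to its start, so emit a `<polygon>` with points (Y-flipped): 34.31,74.58 56.82,74.58 56.82,121.47 34.31,121.47.

Run 2: The run returns to its start, so emit a `<polygon>` with points (Y-flipped): 43.35,29.33 67.82,4.42 99.07,19.99 93.92,54.52 59.49,60.29.

Run 3: The run is open, so emit a `<polyline>` with points (Y-flipped): 26.98,81.94 39.41,78.30 49.91,70.97 58.50,59.95 65.17,45.26 69.91,26.87.

<svg xmlns="http://www.w3.org/2000/svg" width="107.66mm" height="183.79mm" viewBox="0 0 107.66 183.79">
  <polygon points="34.31,74.58 56.82,74.58 56.82,121.47 34.31,121.47" fill="none" stroke="#008000"/>
  <polygon points="43.35,29.33 67.82,4.42 99.07,19.99 93.92,54.52 59.49,60.29" fill="none" stroke="#008000"/>
  <polyline points="26.98,81.94 39.41,78.30 49.91,70.97 58.50,59.95 65.17,45.26 69.91,26.87" fill="none" stroke="#008000"/>
</svg>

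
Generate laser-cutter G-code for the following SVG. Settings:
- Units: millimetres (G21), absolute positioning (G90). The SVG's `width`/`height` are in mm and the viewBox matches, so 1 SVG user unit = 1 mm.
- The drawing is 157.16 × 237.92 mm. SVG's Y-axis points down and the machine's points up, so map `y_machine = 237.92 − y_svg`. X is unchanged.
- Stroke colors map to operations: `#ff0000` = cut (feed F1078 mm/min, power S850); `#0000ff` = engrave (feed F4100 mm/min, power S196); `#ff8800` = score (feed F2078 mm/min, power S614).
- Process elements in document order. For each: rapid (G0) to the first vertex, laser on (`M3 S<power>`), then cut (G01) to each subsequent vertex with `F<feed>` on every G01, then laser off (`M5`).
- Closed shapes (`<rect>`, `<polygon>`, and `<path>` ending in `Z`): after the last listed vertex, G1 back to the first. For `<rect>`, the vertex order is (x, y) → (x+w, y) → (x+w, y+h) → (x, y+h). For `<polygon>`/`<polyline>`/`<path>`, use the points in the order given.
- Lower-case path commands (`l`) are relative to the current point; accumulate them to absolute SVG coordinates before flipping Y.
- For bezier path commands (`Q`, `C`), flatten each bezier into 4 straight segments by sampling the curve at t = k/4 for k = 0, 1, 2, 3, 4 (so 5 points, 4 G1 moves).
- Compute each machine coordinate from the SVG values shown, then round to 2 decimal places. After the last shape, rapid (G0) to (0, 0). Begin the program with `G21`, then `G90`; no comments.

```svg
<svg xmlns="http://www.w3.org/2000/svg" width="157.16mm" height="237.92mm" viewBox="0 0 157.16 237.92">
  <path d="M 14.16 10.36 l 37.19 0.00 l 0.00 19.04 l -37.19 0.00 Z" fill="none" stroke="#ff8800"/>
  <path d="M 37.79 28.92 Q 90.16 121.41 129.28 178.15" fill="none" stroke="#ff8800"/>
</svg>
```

G21
G90
G0 X14.16 Y227.56
M3 S614
G01 X51.35 Y227.56 F2078
G01 X51.35 Y208.52 F2078
G01 X14.16 Y208.52 F2078
G01 X14.16 Y227.56 F2078
M5
G0 X37.79 Y209.00
M3 S614
G01 X63.15 Y164.99 F2078
G01 X86.85 Y125.45 F2078
G01 X108.89 Y90.37 F2078
G01 X129.28 Y59.77 F2078
M5
G0 X0.00 Y0.00

Since the viewBox matches the mm dimensions, user units are millimetres directly. The only transform is the Y-flip y_m = 237.92 − y_svg.

Shape 1 is a rectangle drawn with `<path>`. Its stroke #ff8800 means score at S614, F2078. After flipping Y the toolpath is (14.16,227.56) → (51.35,227.56) → (51.35,208.52) → (14.16,208.52) → (14.16,227.56), returning to the start.

Shape 2 is a quadratic bezier drawn with `<path>`. Its stroke #ff8800 means score at S614, F2078. After flipping Y the toolpath is (37.79,209.00) → (63.15,164.99) → (86.85,125.45) → (108.89,90.37) → (129.28,59.77).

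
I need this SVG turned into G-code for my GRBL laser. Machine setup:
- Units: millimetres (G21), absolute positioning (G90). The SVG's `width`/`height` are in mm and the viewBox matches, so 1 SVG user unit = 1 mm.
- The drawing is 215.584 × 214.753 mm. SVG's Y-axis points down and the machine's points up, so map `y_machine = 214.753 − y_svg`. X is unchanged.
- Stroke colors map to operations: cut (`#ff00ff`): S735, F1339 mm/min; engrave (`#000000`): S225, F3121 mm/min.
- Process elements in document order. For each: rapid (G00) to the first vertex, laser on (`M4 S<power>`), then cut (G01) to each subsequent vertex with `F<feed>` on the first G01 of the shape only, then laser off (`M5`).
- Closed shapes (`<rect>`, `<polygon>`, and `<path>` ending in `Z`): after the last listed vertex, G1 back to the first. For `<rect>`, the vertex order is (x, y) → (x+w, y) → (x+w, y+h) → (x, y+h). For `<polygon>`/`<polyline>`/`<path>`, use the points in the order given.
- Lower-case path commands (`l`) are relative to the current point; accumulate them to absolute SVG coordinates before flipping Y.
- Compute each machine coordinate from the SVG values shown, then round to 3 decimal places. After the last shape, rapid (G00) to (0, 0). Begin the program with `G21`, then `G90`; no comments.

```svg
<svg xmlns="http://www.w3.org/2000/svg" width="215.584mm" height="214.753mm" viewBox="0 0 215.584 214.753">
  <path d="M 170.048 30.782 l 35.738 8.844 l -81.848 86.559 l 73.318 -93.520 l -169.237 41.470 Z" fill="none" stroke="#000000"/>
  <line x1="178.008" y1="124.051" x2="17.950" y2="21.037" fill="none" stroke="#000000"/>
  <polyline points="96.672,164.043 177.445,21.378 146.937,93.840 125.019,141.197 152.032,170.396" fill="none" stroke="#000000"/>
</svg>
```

Since the viewBox matches the mm dimensions, user units are millimetres directly. The only transform is the Y-flip y_m = 214.753 − y_svg.

Shape 1 is a closed polygon drawn with `<path>`. Its stroke #000000 means engrave at S225, F3121. After flipping Y the toolpath is (170.048,183.971) → (205.786,175.127) → (123.938,88.568) → (197.256,182.088) → (28.019,140.618) → (170.048,183.971), returning to the start.

Shape 2 is a line segment drawn with `<line>`. Its stroke #000000 means engrave at S225, F3121. After flipping Y the toolpath is (178.008,90.702) → (17.950,193.716).

Shape 3 is a open polyline drawn with `<polyline>`. Its stroke #000000 means engrave at S225, F3121. After flipping Y the toolpath is (96.672,50.710) → (177.445,193.375) → (146.937,120.913) → (125.019,73.556) → (152.032,44.357).

G21
G90
G00 X170.048 Y183.971
M4 S225
G01 X205.786 Y175.127 F3121
G01 X123.938 Y88.568
G01 X197.256 Y182.088
G01 X28.019 Y140.618
G01 X170.048 Y183.971
M5
G00 X178.008 Y90.702
M4 S225
G01 X17.950 Y193.716 F3121
M5
G00 X96.672 Y50.710
M4 S225
G01 X177.445 Y193.375 F3121
G01 X146.937 Y120.913
G01 X125.019 Y73.556
G01 X152.032 Y44.357
M5
G00 X0.000 Y0.000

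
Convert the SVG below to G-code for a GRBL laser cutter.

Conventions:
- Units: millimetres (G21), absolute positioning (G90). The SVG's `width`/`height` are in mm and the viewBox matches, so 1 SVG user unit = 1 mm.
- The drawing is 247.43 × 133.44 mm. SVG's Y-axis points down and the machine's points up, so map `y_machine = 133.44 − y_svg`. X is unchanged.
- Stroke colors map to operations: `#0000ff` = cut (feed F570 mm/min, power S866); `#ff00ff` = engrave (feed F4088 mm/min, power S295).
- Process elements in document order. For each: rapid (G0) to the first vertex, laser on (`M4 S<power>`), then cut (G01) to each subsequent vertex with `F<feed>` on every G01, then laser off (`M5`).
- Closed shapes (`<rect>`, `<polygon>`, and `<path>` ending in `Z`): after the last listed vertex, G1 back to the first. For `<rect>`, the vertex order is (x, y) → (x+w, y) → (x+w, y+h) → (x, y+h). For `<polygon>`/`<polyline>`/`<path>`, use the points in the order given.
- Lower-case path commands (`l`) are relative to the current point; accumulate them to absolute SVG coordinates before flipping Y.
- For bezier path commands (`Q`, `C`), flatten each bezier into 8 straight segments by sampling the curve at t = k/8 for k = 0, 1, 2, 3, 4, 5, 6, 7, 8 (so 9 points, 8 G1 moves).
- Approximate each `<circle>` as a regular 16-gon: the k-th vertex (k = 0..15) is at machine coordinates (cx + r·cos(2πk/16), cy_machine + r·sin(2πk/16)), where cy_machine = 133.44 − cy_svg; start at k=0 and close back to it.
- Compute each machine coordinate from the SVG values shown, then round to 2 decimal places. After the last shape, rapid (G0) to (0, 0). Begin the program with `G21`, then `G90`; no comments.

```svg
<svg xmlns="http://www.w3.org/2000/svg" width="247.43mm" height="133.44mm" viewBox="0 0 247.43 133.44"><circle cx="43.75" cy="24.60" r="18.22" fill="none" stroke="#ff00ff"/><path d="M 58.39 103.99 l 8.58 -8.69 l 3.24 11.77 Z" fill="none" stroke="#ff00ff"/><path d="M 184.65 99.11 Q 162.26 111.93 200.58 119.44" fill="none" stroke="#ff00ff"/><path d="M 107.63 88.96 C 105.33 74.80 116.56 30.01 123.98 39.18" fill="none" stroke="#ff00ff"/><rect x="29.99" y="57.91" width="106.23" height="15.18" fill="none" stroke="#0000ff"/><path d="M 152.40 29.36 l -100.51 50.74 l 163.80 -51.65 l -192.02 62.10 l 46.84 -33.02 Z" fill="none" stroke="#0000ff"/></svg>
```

G21
G90
G0 X61.97 Y108.84
M4 S295
G01 X60.58 Y115.81 F4088
G01 X56.63 Y121.72 F4088
G01 X50.72 Y125.67 F4088
G01 X43.75 Y127.06 F4088
G01 X36.78 Y125.67 F4088
G01 X30.87 Y121.72 F4088
G01 X26.92 Y115.81 F4088
G01 X25.53 Y108.84 F4088
G01 X26.92 Y101.87 F4088
G01 X30.87 Y95.96 F4088
G01 X36.78 Y92.01 F4088
G01 X43.75 Y90.62 F4088
G01 X50.72 Y92.01 F4088
G01 X56.63 Y95.96 F4088
G01 X60.58 Y101.87 F4088
G01 X61.97 Y108.84 F4088
M5
G0 X58.39 Y29.45
M4 S295
G01 X66.97 Y38.14 F4088
G01 X70.21 Y26.37 F4088
G01 X58.39 Y29.45 F4088
M5
G0 X184.65 Y34.33
M4 S295
G01 X180.00 Y31.21 F4088
G01 X177.25 Y28.25 F4088
G01 X176.39 Y25.46 F4088
G01 X177.44 Y22.84 F4088
G01 X180.38 Y20.38 F4088
G01 X185.21 Y18.09 F4088
G01 X191.95 Y15.96 F4088
G01 X200.58 Y14.00 F4088
M5
G0 X107.63 Y44.48
M4 S295
G01 X107.37 Y51.06 F4088
G01 X108.17 Y59.52 F4088
G01 X109.84 Y68.87 F4088
G01 X112.16 Y78.12 F4088
G01 X114.94 Y86.27 F4088
G01 X117.97 Y92.34 F4088
G01 X121.05 Y95.33 F4088
G01 X123.98 Y94.26 F4088
M5
G0 X29.99 Y75.53
M4 S866
G01 X136.22 Y75.53 F570
G01 X136.22 Y60.35 F570
G01 X29.99 Y60.35 F570
G01 X29.99 Y75.53 F570
M5
G0 X152.40 Y104.08
M4 S866
G01 X51.89 Y53.34 F570
G01 X215.69 Y104.99 F570
G01 X23.67 Y42.89 F570
G01 X70.51 Y75.91 F570
G01 X152.40 Y104.08 F570
M5
G0 X0.00 Y0.00

1 u = 1 mm; y_m = 133.44 − y.

[1] `<circle>` circle, #ff00ff→engrave S295 F4088: (61.97,108.84) → (60.58,115.81) → (56.63,121.72) → (50.72,125.67) → (43.75,127.06) → (36.78,125.67) → (30.87,121.72) → (26.92,115.81) → (25.53,108.84) → (26.92,101.87) → (30.87,95.96) → (36.78,92.01) → (43.75,90.62) → (50.72,92.01) → (56.63,95.96) → (60.58,101.87) → (61.97,108.84) (closed)

[2] `<path>` regular polygon, #ff00ff→engrave S295 F4088: (58.39,29.45) → (66.97,38.14) → (70.21,26.37) → (58.39,29.45) (closed)

[3] `<path>` quadratic bezier, #ff00ff→engrave S295 F4088: (184.65,34.33) → (180.00,31.21) → (177.25,28.25) → (176.39,25.46) → (177.44,22.84) → (180.38,20.38) → (185.21,18.09) → (191.95,15.96) → (200.58,14.00)

[4] `<path>` cubic bezier, #ff00ff→engrave S295 F4088: (107.63,44.48) → (107.37,51.06) → (108.17,59.52) → (109.84,68.87) → (112.16,78.12) → (114.94,86.27) → (117.97,92.34) → (121.05,95.33) → (123.98,94.26)

[5] `<rect>` rectangle, #0000ff→cut S866 F570: (29.99,75.53) → (136.22,75.53) → (136.22,60.35) → (29.99,60.35) → (29.99,75.53) (closed)

[6] `<path>` closed polygon, #0000ff→cut S866 F570: (152.40,104.08) → (51.89,53.34) → (215.69,104.99) → (23.67,42.89) → (70.51,75.91) → (152.40,104.08) (closed)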